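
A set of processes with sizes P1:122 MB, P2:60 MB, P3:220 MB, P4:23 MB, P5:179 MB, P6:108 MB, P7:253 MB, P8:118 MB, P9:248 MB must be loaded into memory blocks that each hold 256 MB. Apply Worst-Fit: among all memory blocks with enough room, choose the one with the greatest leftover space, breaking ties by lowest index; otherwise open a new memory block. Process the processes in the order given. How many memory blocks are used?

6

Put P1 (122 MB) in memory block 1; 134 MB remain.
Put P2 (60 MB) in memory block 1; 74 MB remain.
Put P3 (220 MB) in memory block 2; 36 MB remain.
Put P4 (23 MB) in memory block 1; 51 MB remain.
Put P5 (179 MB) in memory block 3; 77 MB remain.
Put P6 (108 MB) in memory block 4; 148 MB remain.
Put P7 (253 MB) in memory block 5; 3 MB remain.
Put P8 (118 MB) in memory block 4; 30 MB remain.
Put P9 (248 MB) in memory block 6; 8 MB remain.
Final memory blocks: [122,60,23] [220] [179] [108,118] [253] [248].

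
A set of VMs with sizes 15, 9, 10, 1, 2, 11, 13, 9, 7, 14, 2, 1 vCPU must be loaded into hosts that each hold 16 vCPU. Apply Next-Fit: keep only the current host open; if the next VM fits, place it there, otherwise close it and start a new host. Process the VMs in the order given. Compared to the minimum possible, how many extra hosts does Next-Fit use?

1

Next-Fit: [15] [9] [10,1,2] [11] [13] [9,7] [14,2] [1] → 8 hosts.
7 VMs exceed 8 vCPU (half the capacity), and no two of those can share a host, so at least 7 hosts are needed.
An optimal packing achieves that bound: [15,1] [14,2] [13,2,1] [11] [10] [9,7] [9] → 7 hosts.
Excess: 8 − 7 = 1.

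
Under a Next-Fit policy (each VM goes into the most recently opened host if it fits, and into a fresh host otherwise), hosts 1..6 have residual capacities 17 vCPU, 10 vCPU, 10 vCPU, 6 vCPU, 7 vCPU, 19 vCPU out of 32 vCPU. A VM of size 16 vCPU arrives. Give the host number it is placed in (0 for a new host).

Next-Fit only looks at host 6, which has 19 vCPU free.
16 vCPU fits there.

6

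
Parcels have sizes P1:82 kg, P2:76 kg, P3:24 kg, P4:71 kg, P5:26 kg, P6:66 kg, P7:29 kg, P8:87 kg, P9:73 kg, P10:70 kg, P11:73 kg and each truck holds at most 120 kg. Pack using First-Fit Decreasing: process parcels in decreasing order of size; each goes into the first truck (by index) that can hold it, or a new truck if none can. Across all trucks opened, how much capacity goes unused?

Sorted descending: 87, 82, 76, 73, 73, 71, 70, 66, 29, 26, 24.
87 kg → truck 1 (remaining 33 kg)
82 kg → truck 2 (remaining 38 kg)
76 kg → truck 3 (remaining 44 kg)
73 kg → truck 4 (remaining 47 kg)
73 kg → truck 5 (remaining 47 kg)
71 kg → truck 6 (remaining 49 kg)
70 kg → truck 7 (remaining 50 kg)
66 kg → truck 8 (remaining 54 kg)
29 kg → truck 1 (remaining 4 kg)
26 kg → truck 2 (remaining 12 kg)
24 kg → truck 3 (remaining 20 kg)
8 trucks × 120 kg = 960 kg; used 677 kg; unused 283 kg.

283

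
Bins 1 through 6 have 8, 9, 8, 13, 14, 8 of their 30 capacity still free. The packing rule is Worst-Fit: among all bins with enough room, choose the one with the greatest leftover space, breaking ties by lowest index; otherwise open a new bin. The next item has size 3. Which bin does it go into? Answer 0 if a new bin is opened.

Bins with room: bin 1 (8), bin 2 (9), bin 3 (8), bin 4 (13), bin 5 (14), bin 6 (8).
Most room is bin 5 with 14 free.

5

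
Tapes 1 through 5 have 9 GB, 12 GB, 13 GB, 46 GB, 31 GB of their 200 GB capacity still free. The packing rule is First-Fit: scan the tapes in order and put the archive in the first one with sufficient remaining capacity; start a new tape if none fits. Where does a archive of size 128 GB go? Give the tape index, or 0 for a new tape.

No tape has ≥ 128 GB free, so a new tape is opened.

0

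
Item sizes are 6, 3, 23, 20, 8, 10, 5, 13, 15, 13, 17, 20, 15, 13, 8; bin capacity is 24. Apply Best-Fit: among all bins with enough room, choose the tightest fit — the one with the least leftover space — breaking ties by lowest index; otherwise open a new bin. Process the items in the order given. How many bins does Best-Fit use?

10

bin 1: place 6, 18 left
bin 1: place 3, 15 left
bin 2: place 23, 1 left
bin 3: place 20, 4 left
bin 1: place 8, 7 left
bin 4: place 10, 14 left
bin 1: place 5, 2 left
bin 4: place 13, 1 left
bin 5: place 15, 9 left
bin 6: place 13, 11 left
bin 7: place 17, 7 left
bin 8: place 20, 4 left
bin 9: place 15, 9 left
bin 10: place 13, 11 left
bin 5: place 8, 1 left
Final bins: [6,3,8,5] [23] [20] [10,13] [15,8] [13] [17] [20] [15] [13].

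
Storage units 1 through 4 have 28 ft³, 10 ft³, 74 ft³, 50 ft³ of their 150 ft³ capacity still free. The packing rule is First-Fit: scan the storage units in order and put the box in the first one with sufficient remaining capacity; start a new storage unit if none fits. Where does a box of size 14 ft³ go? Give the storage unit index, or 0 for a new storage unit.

1

Storage units with room: storage unit 1 (28 ft³), storage unit 3 (74 ft³), storage unit 4 (50 ft³).
The first with room is storage unit 1.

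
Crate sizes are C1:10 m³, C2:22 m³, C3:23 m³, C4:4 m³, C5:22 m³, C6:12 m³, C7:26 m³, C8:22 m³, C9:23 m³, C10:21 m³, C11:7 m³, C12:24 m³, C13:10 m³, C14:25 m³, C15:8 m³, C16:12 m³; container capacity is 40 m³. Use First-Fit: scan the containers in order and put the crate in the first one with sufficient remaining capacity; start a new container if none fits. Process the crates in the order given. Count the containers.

container 1: place C1 (10 m³), 30 m³ left
container 1: place C2 (22 m³), 8 m³ left
container 2: place C3 (23 m³), 17 m³ left
container 1: place C4 (4 m³), 4 m³ left
container 3: place C5 (22 m³), 18 m³ left
container 2: place C6 (12 m³), 5 m³ left
container 4: place C7 (26 m³), 14 m³ left
container 5: place C8 (22 m³), 18 m³ left
container 6: place C9 (23 m³), 17 m³ left
container 7: place C10 (21 m³), 19 m³ left
container 3: place C11 (7 m³), 11 m³ left
container 8: place C12 (24 m³), 16 m³ left
container 3: place C13 (10 m³), 1 m³ left
container 9: place C14 (25 m³), 15 m³ left
container 4: place C15 (8 m³), 6 m³ left
container 5: place C16 (12 m³), 6 m³ left
Final containers: [10,22,4] [23,12] [22,7,10] [26,8] [22,12] [23] [21] [24] [25].

9 containers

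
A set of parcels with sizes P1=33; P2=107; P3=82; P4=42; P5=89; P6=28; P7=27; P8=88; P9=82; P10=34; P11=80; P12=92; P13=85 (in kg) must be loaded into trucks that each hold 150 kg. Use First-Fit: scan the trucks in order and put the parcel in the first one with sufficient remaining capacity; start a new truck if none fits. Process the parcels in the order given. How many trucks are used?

Put P1 (33 kg) in truck 1; 117 kg remain.
Put P2 (107 kg) in truck 1; 10 kg remain.
Put P3 (82 kg) in truck 2; 68 kg remain.
Put P4 (42 kg) in truck 2; 26 kg remain.
Put P5 (89 kg) in truck 3; 61 kg remain.
Put P6 (28 kg) in truck 3; 33 kg remain.
Put P7 (27 kg) in truck 3; 6 kg remain.
Put P8 (88 kg) in truck 4; 62 kg remain.
Put P9 (82 kg) in truck 5; 68 kg remain.
Put P10 (34 kg) in truck 4; 28 kg remain.
Put P11 (80 kg) in truck 6; 70 kg remain.
Put P12 (92 kg) in truck 7; 58 kg remain.
Put P13 (85 kg) in truck 8; 65 kg remain.

8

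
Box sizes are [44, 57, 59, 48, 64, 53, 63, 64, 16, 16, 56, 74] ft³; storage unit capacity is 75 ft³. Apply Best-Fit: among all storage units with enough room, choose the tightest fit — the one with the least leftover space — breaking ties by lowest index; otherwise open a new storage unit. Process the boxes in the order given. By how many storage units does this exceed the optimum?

0

Best-Fit: [44] [57,16] [59,16] [48] [64] [53] [63] [64] [56] [74] → 10 storage units.
10 boxes exceed 37.5 ft³ (half the capacity), and no two of those can share a storage unit, so at least 10 storage units are needed.
So 10 is already optimal.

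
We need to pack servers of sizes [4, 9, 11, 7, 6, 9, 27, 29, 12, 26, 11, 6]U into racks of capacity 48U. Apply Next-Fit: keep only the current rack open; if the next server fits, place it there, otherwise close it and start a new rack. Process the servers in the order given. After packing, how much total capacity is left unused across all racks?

35

rack 1: place 4U, 44U left
rack 1: place 9U, 35U left
rack 1: place 11U, 24U left
rack 1: place 7U, 17U left
rack 1: place 6U, 11U left
rack 1: place 9U, 2U left
rack 2: place 27U, 21U left
rack 3: place 29U, 19U left
rack 3: place 12U, 7U left
rack 4: place 26U, 22U left
rack 4: place 11U, 11U left
rack 4: place 6U, 5U left
4 racks × 48U = 192U; used 157U; unused 35U.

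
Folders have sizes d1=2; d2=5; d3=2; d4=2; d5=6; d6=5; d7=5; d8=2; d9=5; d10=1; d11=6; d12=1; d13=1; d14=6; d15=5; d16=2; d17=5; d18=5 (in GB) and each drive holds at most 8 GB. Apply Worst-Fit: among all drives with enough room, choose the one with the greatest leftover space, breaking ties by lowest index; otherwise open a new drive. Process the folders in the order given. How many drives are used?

11 drives

Put d1 (2 GB) in drive 1; 6 GB remain.
Put d2 (5 GB) in drive 1; 1 GB remain.
Put d3 (2 GB) in drive 2; 6 GB remain.
Put d4 (2 GB) in drive 2; 4 GB remain.
Put d5 (6 GB) in drive 3; 2 GB remain.
Put d6 (5 GB) in drive 4; 3 GB remain.
Put d7 (5 GB) in drive 5; 3 GB remain.
Put d8 (2 GB) in drive 2; 2 GB remain.
Put d9 (5 GB) in drive 6; 3 GB remain.
Put d10 (1 GB) in drive 4; 2 GB remain.
Put d11 (6 GB) in drive 7; 2 GB remain.
Put d12 (1 GB) in drive 5; 2 GB remain.
Put d13 (1 GB) in drive 6; 2 GB remain.
Put d14 (6 GB) in drive 8; 2 GB remain.
Put d15 (5 GB) in drive 9; 3 GB remain.
Put d16 (2 GB) in drive 9; 1 GB remain.
Put d17 (5 GB) in drive 10; 3 GB remain.
Put d18 (5 GB) in drive 11; 3 GB remain.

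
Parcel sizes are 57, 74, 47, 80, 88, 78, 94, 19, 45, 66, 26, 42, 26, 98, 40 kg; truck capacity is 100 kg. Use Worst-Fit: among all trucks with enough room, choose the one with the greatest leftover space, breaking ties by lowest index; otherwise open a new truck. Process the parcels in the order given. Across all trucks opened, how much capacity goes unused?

220

truck 1: place 57 kg, 43 kg left
truck 2: place 74 kg, 26 kg left
truck 3: place 47 kg, 53 kg left
truck 4: place 80 kg, 20 kg left
truck 5: place 88 kg, 12 kg left
truck 6: place 78 kg, 22 kg left
truck 7: place 94 kg, 6 kg left
truck 3: place 19 kg, 34 kg left
truck 8: place 45 kg, 55 kg left
truck 9: place 66 kg, 34 kg left
truck 8: place 26 kg, 29 kg left
truck 1: place 42 kg, 1 kg left
truck 3: place 26 kg, 8 kg left
truck 10: place 98 kg, 2 kg left
truck 11: place 40 kg, 60 kg left
11 trucks × 100 kg = 1100 kg; used 880 kg; unused 220 kg.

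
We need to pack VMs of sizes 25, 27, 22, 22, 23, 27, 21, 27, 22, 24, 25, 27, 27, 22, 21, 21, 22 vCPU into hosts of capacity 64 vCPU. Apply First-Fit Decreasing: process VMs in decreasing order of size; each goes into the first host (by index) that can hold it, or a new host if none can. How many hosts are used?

8 hosts

Sorted descending: 27, 27, 27, 27, 27, 25, 25, 24, 23, 22, 22, 22, 22, 22, 21, 21, 21.
27 vCPU → host 1 (remaining 37 vCPU)
27 vCPU → host 1 (remaining 10 vCPU)
27 vCPU → host 2 (remaining 37 vCPU)
27 vCPU → host 2 (remaining 10 vCPU)
27 vCPU → host 3 (remaining 37 vCPU)
25 vCPU → host 3 (remaining 12 vCPU)
25 vCPU → host 4 (remaining 39 vCPU)
24 vCPU → host 4 (remaining 15 vCPU)
23 vCPU → host 5 (remaining 41 vCPU)
22 vCPU → host 5 (remaining 19 vCPU)
22 vCPU → host 6 (remaining 42 vCPU)
22 vCPU → host 6 (remaining 20 vCPU)
22 vCPU → host 7 (remaining 42 vCPU)
22 vCPU → host 7 (remaining 20 vCPU)
21 vCPU → host 8 (remaining 43 vCPU)
21 vCPU → host 8 (remaining 22 vCPU)
21 vCPU → host 8 (remaining 1 vCPU)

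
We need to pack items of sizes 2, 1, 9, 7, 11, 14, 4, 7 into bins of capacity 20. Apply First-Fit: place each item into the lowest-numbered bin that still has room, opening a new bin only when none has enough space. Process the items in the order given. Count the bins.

Put 2 in bin 1; 18 remain.
Put 1 in bin 1; 17 remain.
Put 9 in bin 1; 8 remain.
Put 7 in bin 1; 1 remain.
Put 11 in bin 2; 9 remain.
Put 14 in bin 3; 6 remain.
Put 4 in bin 2; 5 remain.
Put 7 in bin 4; 13 remain.
Final bins: [2,1,9,7] [11,4] [14] [7].

4 bins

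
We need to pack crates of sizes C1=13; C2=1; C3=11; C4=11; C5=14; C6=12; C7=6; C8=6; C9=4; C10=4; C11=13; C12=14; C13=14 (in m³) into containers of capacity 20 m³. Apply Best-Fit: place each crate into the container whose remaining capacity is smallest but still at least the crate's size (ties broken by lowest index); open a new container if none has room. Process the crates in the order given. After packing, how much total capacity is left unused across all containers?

Put C1 (13 m³) in container 1; 7 m³ remain.
Put C2 (1 m³) in container 1; 6 m³ remain.
Put C3 (11 m³) in container 2; 9 m³ remain.
Put C4 (11 m³) in container 3; 9 m³ remain.
Put C5 (14 m³) in container 4; 6 m³ remain.
Put C6 (12 m³) in container 5; 8 m³ remain.
Put C7 (6 m³) in container 1; 0 m³ remain.
Put C8 (6 m³) in container 4; 0 m³ remain.
Put C9 (4 m³) in container 5; 4 m³ remain.
Put C10 (4 m³) in container 5; 0 m³ remain.
Put C11 (13 m³) in container 6; 7 m³ remain.
Put C12 (14 m³) in container 7; 6 m³ remain.
Put C13 (14 m³) in container 8; 6 m³ remain.
8 containers × 20 m³ = 160 m³; used 123 m³; unused 37 m³.

37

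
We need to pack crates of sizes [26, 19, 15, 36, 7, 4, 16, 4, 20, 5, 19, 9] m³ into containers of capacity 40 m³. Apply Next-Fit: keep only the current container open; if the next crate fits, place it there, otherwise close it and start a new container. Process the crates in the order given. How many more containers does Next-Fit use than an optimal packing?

Next-Fit: [26] [19,15] [36] [7,4,16,4] [20,5] [19,9] → 6 containers.
Total size 180 m³; any packing needs at least ⌈180/40⌉ = 5 containers.
An optimal packing achieves that bound: [36,4] [26,9,5] [20,19] [19,16,4] [15,7] → 5 containers.
Excess: 6 − 5 = 1.

1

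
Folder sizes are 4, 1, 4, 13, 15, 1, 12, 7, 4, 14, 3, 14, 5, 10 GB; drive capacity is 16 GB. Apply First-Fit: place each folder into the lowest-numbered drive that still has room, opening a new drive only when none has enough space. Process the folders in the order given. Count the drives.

8 drives

drive 1: place 4 GB, 12 GB left
drive 1: place 1 GB, 11 GB left
drive 1: place 4 GB, 7 GB left
drive 2: place 13 GB, 3 GB left
drive 3: place 15 GB, 1 GB left
drive 1: place 1 GB, 6 GB left
drive 4: place 12 GB, 4 GB left
drive 5: place 7 GB, 9 GB left
drive 1: place 4 GB, 2 GB left
drive 6: place 14 GB, 2 GB left
drive 2: place 3 GB, 0 GB left
drive 7: place 14 GB, 2 GB left
drive 5: place 5 GB, 4 GB left
drive 8: place 10 GB, 6 GB left
Final drives: [4,1,4,1,4] [13,3] [15] [12] [7,5] [14] [14] [10].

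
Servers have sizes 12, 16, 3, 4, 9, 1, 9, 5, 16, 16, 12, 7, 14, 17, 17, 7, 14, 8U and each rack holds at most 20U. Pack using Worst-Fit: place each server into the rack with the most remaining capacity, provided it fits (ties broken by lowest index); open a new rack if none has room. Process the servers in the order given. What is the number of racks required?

Put 12U in rack 1; 8U remain.
Put 16U in rack 2; 4U remain.
Put 3U in rack 1; 5U remain.
Put 4U in rack 1; 1U remain.
Put 9U in rack 3; 11U remain.
Put 1U in rack 3; 10U remain.
Put 9U in rack 3; 1U remain.
Put 5U in rack 4; 15U remain.
Put 16U in rack 5; 4U remain.
Put 16U in rack 6; 4U remain.
Put 12U in rack 4; 3U remain.
Put 7U in rack 7; 13U remain.
Put 14U in rack 8; 6U remain.
Put 17U in rack 9; 3U remain.
Put 17U in rack 10; 3U remain.
Put 7U in rack 7; 6U remain.
Put 14U in rack 11; 6U remain.
Put 8U in rack 12; 12U remain.

12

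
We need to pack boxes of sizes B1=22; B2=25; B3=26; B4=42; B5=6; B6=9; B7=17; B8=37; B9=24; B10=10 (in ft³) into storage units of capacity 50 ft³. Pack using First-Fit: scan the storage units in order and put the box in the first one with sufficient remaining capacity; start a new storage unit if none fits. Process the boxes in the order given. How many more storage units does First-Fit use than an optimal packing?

0

First-Fit: [22,25] [26,6,9] [42] [17,24] [37,10] → 5 storage units.
Total size 218 ft³; any packing needs at least ⌈218/50⌉ = 5 storage units.
So 5 is already optimal.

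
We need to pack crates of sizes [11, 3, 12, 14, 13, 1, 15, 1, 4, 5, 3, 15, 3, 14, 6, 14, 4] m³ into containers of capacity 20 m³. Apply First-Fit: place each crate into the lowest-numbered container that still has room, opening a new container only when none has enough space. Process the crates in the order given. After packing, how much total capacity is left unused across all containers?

22

11 m³ → container 1 (remaining 9 m³)
3 m³ → container 1 (remaining 6 m³)
12 m³ → container 2 (remaining 8 m³)
14 m³ → container 3 (remaining 6 m³)
13 m³ → container 4 (remaining 7 m³)
1 m³ → container 1 (remaining 5 m³)
15 m³ → container 5 (remaining 5 m³)
1 m³ → container 1 (remaining 4 m³)
4 m³ → container 1 (remaining 0 m³)
5 m³ → container 2 (remaining 3 m³)
3 m³ → container 2 (remaining 0 m³)
15 m³ → container 6 (remaining 5 m³)
3 m³ → container 3 (remaining 3 m³)
14 m³ → container 7 (remaining 6 m³)
6 m³ → container 4 (remaining 1 m³)
14 m³ → container 8 (remaining 6 m³)
4 m³ → container 5 (remaining 1 m³)
8 containers × 20 m³ = 160 m³; used 138 m³; unused 22 m³.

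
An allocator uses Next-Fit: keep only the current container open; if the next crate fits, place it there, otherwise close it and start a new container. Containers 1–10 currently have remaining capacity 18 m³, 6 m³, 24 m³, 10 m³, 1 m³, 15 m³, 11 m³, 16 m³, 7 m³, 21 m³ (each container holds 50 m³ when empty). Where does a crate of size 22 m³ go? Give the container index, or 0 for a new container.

Next-Fit only looks at container 10, which has 21 m³ free.
22 m³ does not fit, so a new container is opened.

0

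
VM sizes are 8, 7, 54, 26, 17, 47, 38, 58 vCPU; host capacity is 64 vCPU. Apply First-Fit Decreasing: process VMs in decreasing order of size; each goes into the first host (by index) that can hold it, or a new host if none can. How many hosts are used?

Sorted descending: 58, 54, 47, 38, 26, 17, 8, 7.
Put 58 vCPU in host 1; 6 vCPU remain.
Put 54 vCPU in host 2; 10 vCPU remain.
Put 47 vCPU in host 3; 17 vCPU remain.
Put 38 vCPU in host 4; 26 vCPU remain.
Put 26 vCPU in host 4; 0 vCPU remain.
Put 17 vCPU in host 3; 0 vCPU remain.
Put 8 vCPU in host 2; 2 vCPU remain.
Put 7 vCPU in host 5; 57 vCPU remain.
Final hosts: [58] [54,8] [47,17] [38,26] [7].

5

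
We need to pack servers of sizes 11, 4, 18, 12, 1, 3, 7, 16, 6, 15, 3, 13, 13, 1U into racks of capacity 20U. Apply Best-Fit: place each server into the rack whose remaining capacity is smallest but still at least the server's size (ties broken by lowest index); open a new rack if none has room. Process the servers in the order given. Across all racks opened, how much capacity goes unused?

Put 11U in rack 1; 9U remain.
Put 4U in rack 1; 5U remain.
Put 18U in rack 2; 2U remain.
Put 12U in rack 3; 8U remain.
Put 1U in rack 2; 1U remain.
Put 3U in rack 1; 2U remain.
Put 7U in rack 3; 1U remain.
Put 16U in rack 4; 4U remain.
Put 6U in rack 5; 14U remain.
Put 15U in rack 6; 5U remain.
Put 3U in rack 4; 1U remain.
Put 13U in rack 5; 1U remain.
Put 13U in rack 7; 7U remain.
Put 1U in rack 2; 0U remain.
7 racks × 20U = 140U; used 123U; unused 17U.

17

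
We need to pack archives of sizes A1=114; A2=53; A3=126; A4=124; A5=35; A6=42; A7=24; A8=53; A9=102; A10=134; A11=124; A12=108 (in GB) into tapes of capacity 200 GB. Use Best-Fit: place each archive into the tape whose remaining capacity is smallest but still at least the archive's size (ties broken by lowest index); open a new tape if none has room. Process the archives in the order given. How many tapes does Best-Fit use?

7 tapes

A1 (114 GB) → tape 1 (remaining 86 GB)
A2 (53 GB) → tape 1 (remaining 33 GB)
A3 (126 GB) → tape 2 (remaining 74 GB)
A4 (124 GB) → tape 3 (remaining 76 GB)
A5 (35 GB) → tape 2 (remaining 39 GB)
A6 (42 GB) → tape 3 (remaining 34 GB)
A7 (24 GB) → tape 1 (remaining 9 GB)
A8 (53 GB) → tape 4 (remaining 147 GB)
A9 (102 GB) → tape 4 (remaining 45 GB)
A10 (134 GB) → tape 5 (remaining 66 GB)
A11 (124 GB) → tape 6 (remaining 76 GB)
A12 (108 GB) → tape 7 (remaining 92 GB)
Final tapes: [114,53,24] [126,35] [124,42] [53,102] [134] [124] [108].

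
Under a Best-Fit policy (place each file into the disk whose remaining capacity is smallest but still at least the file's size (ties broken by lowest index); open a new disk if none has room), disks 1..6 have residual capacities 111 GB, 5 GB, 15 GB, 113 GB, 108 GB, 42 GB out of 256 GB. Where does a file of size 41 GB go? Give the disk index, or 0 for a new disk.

6

Disks with room: disk 1 (111 GB), disk 4 (113 GB), disk 5 (108 GB), disk 6 (42 GB).
Tightest fit is disk 6 with 42 GB free.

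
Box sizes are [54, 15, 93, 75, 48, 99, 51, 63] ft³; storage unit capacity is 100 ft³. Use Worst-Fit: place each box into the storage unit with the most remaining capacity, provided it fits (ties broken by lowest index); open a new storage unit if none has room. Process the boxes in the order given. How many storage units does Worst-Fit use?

54 ft³ → storage unit 1 (remaining 46 ft³)
15 ft³ → storage unit 1 (remaining 31 ft³)
93 ft³ → storage unit 2 (remaining 7 ft³)
75 ft³ → storage unit 3 (remaining 25 ft³)
48 ft³ → storage unit 4 (remaining 52 ft³)
99 ft³ → storage unit 5 (remaining 1 ft³)
51 ft³ → storage unit 4 (remaining 1 ft³)
63 ft³ → storage unit 6 (remaining 37 ft³)
Final storage units: [54,15] [93] [75] [48,51] [99] [63].

6 storage units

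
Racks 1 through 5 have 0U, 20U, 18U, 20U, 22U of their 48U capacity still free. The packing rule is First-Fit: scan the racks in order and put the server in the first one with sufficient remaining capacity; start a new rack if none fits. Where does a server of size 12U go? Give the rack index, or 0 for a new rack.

Racks with room: rack 2 (20U), rack 3 (18U), rack 4 (20U), rack 5 (22U).
The first with room is rack 2.

2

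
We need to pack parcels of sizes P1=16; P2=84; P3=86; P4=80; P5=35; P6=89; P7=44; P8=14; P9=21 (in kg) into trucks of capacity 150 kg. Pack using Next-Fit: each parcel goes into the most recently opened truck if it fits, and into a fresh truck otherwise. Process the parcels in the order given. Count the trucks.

5

Put P1 (16 kg) in truck 1; 134 kg remain.
Put P2 (84 kg) in truck 1; 50 kg remain.
Put P3 (86 kg) in truck 2; 64 kg remain.
Put P4 (80 kg) in truck 3; 70 kg remain.
Put P5 (35 kg) in truck 3; 35 kg remain.
Put P6 (89 kg) in truck 4; 61 kg remain.
Put P7 (44 kg) in truck 4; 17 kg remain.
Put P8 (14 kg) in truck 4; 3 kg remain.
Put P9 (21 kg) in truck 5; 129 kg remain.
Final trucks: [16,84] [86] [80,35] [89,44,14] [21].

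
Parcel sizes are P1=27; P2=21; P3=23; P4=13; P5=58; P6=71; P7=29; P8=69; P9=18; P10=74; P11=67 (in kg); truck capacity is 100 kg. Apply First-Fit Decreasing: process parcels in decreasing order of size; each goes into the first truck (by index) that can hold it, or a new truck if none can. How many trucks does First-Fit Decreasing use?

Sorted descending: 74, 71, 69, 67, 58, 29, 27, 23, 21, 18, 13.
truck 1: place 74 kg, 26 kg left
truck 2: place 71 kg, 29 kg left
truck 3: place 69 kg, 31 kg left
truck 4: place 67 kg, 33 kg left
truck 5: place 58 kg, 42 kg left
truck 2: place 29 kg, 0 kg left
truck 3: place 27 kg, 4 kg left
truck 1: place 23 kg, 3 kg left
truck 4: place 21 kg, 12 kg left
truck 5: place 18 kg, 24 kg left
truck 5: place 13 kg, 11 kg left
Final trucks: [74,23] [71,29] [69,27] [67,21] [58,18,13].

5 trucks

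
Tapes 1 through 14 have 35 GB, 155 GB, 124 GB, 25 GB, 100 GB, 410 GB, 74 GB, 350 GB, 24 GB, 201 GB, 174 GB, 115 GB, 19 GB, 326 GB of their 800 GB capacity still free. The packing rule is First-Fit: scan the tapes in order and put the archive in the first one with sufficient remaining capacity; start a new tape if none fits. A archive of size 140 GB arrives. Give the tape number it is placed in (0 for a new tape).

2

Tapes with room: tape 2 (155 GB), tape 6 (410 GB), tape 8 (350 GB), tape 10 (201 GB), tape 11 (174 GB), tape 14 (326 GB).
The first with room is tape 2.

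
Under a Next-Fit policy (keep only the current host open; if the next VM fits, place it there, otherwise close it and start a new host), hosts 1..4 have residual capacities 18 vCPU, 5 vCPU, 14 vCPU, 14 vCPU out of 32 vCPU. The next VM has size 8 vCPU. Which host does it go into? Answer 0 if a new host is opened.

4

Next-Fit only looks at host 4, which has 14 vCPU free.
8 vCPU fits there.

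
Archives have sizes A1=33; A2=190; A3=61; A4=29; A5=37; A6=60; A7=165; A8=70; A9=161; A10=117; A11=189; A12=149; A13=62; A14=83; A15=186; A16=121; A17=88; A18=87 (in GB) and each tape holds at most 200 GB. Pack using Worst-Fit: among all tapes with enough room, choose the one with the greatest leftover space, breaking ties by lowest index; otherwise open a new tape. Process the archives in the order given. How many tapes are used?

tape 1: place A1 (33 GB), 167 GB left
tape 2: place A2 (190 GB), 10 GB left
tape 1: place A3 (61 GB), 106 GB left
tape 1: place A4 (29 GB), 77 GB left
tape 1: place A5 (37 GB), 40 GB left
tape 3: place A6 (60 GB), 140 GB left
tape 4: place A7 (165 GB), 35 GB left
tape 3: place A8 (70 GB), 70 GB left
tape 5: place A9 (161 GB), 39 GB left
tape 6: place A10 (117 GB), 83 GB left
tape 7: place A11 (189 GB), 11 GB left
tape 8: place A12 (149 GB), 51 GB left
tape 6: place A13 (62 GB), 21 GB left
tape 9: place A14 (83 GB), 117 GB left
tape 10: place A15 (186 GB), 14 GB left
tape 11: place A16 (121 GB), 79 GB left
tape 9: place A17 (88 GB), 29 GB left
tape 12: place A18 (87 GB), 113 GB left
Final tapes: [33,61,29,37] [190] [60,70] [165] [161] [117,62] [189] [149] [83,88] [186] [121] [87].

12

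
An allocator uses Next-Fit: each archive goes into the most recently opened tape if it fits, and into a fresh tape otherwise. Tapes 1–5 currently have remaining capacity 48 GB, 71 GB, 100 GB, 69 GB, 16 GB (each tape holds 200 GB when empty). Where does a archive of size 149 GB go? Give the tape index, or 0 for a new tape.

Next-Fit only looks at tape 5, which has 16 GB free.
149 GB does not fit, so a new tape is opened.

0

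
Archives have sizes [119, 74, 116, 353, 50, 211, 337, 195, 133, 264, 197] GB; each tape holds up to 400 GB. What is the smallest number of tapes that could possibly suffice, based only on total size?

Total size = 119 + 74 + 116 + 353 + 50 + 211 + 337 + 195 + 133 + 264 + 197 = 2049 GB.
⌈2049 / 400⌉ = 6.

6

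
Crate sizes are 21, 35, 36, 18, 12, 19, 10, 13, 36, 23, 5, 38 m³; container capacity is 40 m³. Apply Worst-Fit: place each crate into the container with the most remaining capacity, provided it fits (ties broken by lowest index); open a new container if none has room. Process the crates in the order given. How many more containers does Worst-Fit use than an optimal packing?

Worst-Fit: [21,18] [35] [36] [12,19] [10,13,5] [36] [23] [38] → 8 containers.
Total size 266 m³; any packing needs at least ⌈266/40⌉ = 7 containers.
An optimal packing achieves that bound: [38] [36] [36] [35,5] [23,13] [21,19] [18,12,10] → 7 containers.
Excess: 8 − 7 = 1.

1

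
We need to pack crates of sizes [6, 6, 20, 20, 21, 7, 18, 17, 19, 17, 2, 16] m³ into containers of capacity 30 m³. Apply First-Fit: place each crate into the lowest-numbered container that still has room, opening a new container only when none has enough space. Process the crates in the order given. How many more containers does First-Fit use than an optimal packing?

1

First-Fit: [6,6,7,2] [20] [20] [21] [18] [17] [19] [17] [16] → 9 containers.
8 crates exceed 15 m³ (half the capacity), and no two of those can share a container, so at least 8 containers are needed.
An optimal packing achieves that bound: [21,7,2] [20,6] [20,6] [19] [18] [17] [17] [16] → 8 containers.
Excess: 9 − 8 = 1.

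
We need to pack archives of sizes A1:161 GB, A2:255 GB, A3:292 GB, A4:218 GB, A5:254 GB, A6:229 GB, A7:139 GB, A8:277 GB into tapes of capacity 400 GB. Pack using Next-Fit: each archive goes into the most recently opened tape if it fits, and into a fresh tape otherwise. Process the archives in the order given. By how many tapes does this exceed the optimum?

Next-Fit: [161] [255] [292] [218] [254] [229,139] [277] → 7 tapes.
6 archives exceed 200 GB (half the capacity), and no two of those can share a tape, so at least 6 tapes are needed.
An optimal packing achieves that bound: [292] [277] [255,139] [254] [229,161] [218] → 6 tapes.
Excess: 7 − 6 = 1.

1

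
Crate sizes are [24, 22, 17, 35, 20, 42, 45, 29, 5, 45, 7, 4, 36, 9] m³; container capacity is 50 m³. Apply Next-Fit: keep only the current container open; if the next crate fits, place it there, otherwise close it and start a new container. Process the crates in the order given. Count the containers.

24 m³ → container 1 (remaining 26 m³)
22 m³ → container 1 (remaining 4 m³)
17 m³ → container 2 (remaining 33 m³)
35 m³ → container 3 (remaining 15 m³)
20 m³ → container 4 (remaining 30 m³)
42 m³ → container 5 (remaining 8 m³)
45 m³ → container 6 (remaining 5 m³)
29 m³ → container 7 (remaining 21 m³)
5 m³ → container 7 (remaining 16 m³)
45 m³ → container 8 (remaining 5 m³)
7 m³ → container 9 (remaining 43 m³)
4 m³ → container 9 (remaining 39 m³)
36 m³ → container 9 (remaining 3 m³)
9 m³ → container 10 (remaining 41 m³)
Final containers: [24,22] [17] [35] [20] [42] [45] [29,5] [45] [7,4,36] [9].

10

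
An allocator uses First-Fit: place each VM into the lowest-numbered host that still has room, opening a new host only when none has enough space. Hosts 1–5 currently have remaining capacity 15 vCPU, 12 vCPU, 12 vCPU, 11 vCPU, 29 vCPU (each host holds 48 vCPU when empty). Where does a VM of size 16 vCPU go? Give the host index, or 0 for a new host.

Hosts with room: host 5 (29 vCPU).
The first with room is host 5.

5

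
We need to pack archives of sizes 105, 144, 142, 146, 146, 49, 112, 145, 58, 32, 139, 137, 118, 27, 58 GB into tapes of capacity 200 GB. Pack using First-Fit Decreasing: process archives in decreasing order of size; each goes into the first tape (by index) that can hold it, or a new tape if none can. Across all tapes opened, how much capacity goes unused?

442

Sorted descending: 146, 146, 145, 144, 142, 139, 137, 118, 112, 105, 58, 58, 49, 32, 27.
146 GB → tape 1 (remaining 54 GB)
146 GB → tape 2 (remaining 54 GB)
145 GB → tape 3 (remaining 55 GB)
144 GB → tape 4 (remaining 56 GB)
142 GB → tape 5 (remaining 58 GB)
139 GB → tape 6 (remaining 61 GB)
137 GB → tape 7 (remaining 63 GB)
118 GB → tape 8 (remaining 82 GB)
112 GB → tape 9 (remaining 88 GB)
105 GB → tape 10 (remaining 95 GB)
58 GB → tape 5 (remaining 0 GB)
58 GB → tape 6 (remaining 3 GB)
49 GB → tape 1 (remaining 5 GB)
32 GB → tape 2 (remaining 22 GB)
27 GB → tape 3 (remaining 28 GB)
10 tapes × 200 GB = 2000 GB; used 1558 GB; unused 442 GB.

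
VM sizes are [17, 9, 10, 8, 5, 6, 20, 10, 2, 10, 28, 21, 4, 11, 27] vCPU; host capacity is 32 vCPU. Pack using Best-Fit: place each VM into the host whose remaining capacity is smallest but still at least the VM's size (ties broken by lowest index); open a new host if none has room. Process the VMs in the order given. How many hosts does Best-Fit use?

7 hosts

host 1: place 17 vCPU, 15 vCPU left
host 1: place 9 vCPU, 6 vCPU left
host 2: place 10 vCPU, 22 vCPU left
host 2: place 8 vCPU, 14 vCPU left
host 1: place 5 vCPU, 1 vCPU left
host 2: place 6 vCPU, 8 vCPU left
host 3: place 20 vCPU, 12 vCPU left
host 3: place 10 vCPU, 2 vCPU left
host 3: place 2 vCPU, 0 vCPU left
host 4: place 10 vCPU, 22 vCPU left
host 5: place 28 vCPU, 4 vCPU left
host 4: place 21 vCPU, 1 vCPU left
host 5: place 4 vCPU, 0 vCPU left
host 6: place 11 vCPU, 21 vCPU left
host 7: place 27 vCPU, 5 vCPU left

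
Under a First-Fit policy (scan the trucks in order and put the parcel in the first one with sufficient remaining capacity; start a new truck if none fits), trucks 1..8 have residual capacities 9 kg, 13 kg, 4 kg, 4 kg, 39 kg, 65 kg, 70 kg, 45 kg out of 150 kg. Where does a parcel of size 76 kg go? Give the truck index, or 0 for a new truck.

No truck has ≥ 76 kg free, so a new truck is opened.

0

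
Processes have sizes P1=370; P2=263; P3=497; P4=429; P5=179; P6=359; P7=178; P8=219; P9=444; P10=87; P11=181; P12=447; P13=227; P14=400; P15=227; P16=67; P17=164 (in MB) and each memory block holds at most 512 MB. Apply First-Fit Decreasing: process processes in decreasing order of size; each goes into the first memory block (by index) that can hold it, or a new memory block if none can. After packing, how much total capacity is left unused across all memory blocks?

894

Sorted descending: 497, 447, 444, 429, 400, 370, 359, 263, 227, 227, 219, 181, 179, 178, 164, 87, 67.
Put 497 MB in memory block 1; 15 MB remain.
Put 447 MB in memory block 2; 65 MB remain.
Put 444 MB in memory block 3; 68 MB remain.
Put 429 MB in memory block 4; 83 MB remain.
Put 400 MB in memory block 5; 112 MB remain.
Put 370 MB in memory block 6; 142 MB remain.
Put 359 MB in memory block 7; 153 MB remain.
Put 263 MB in memory block 8; 249 MB remain.
Put 227 MB in memory block 8; 22 MB remain.
Put 227 MB in memory block 9; 285 MB remain.
Put 219 MB in memory block 9; 66 MB remain.
Put 181 MB in memory block 10; 331 MB remain.
Put 179 MB in memory block 10; 152 MB remain.
Put 178 MB in memory block 11; 334 MB remain.
Put 164 MB in memory block 11; 170 MB remain.
Put 87 MB in memory block 5; 25 MB remain.
Put 67 MB in memory block 3; 1 MB remain.
11 memory blocks × 512 MB = 5632 MB; used 4738 MB; unused 894 MB.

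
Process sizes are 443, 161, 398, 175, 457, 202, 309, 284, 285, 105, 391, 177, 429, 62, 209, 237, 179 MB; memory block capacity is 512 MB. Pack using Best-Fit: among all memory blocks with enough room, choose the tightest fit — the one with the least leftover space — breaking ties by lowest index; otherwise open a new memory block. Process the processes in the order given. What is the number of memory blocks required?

10 memory blocks

443 MB → memory block 1 (remaining 69 MB)
161 MB → memory block 2 (remaining 351 MB)
398 MB → memory block 3 (remaining 114 MB)
175 MB → memory block 2 (remaining 176 MB)
457 MB → memory block 4 (remaining 55 MB)
202 MB → memory block 5 (remaining 310 MB)
309 MB → memory block 5 (remaining 1 MB)
284 MB → memory block 6 (remaining 228 MB)
285 MB → memory block 7 (remaining 227 MB)
105 MB → memory block 3 (remaining 9 MB)
391 MB → memory block 8 (remaining 121 MB)
177 MB → memory block 7 (remaining 50 MB)
429 MB → memory block 9 (remaining 83 MB)
62 MB → memory block 1 (remaining 7 MB)
209 MB → memory block 6 (remaining 19 MB)
237 MB → memory block 10 (remaining 275 MB)
179 MB → memory block 10 (remaining 96 MB)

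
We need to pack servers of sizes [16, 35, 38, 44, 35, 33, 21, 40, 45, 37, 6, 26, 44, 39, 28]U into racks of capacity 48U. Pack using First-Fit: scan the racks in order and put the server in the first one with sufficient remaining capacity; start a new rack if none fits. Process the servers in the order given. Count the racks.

16U → rack 1 (remaining 32U)
35U → rack 2 (remaining 13U)
38U → rack 3 (remaining 10U)
44U → rack 4 (remaining 4U)
35U → rack 5 (remaining 13U)
33U → rack 6 (remaining 15U)
21U → rack 1 (remaining 11U)
40U → rack 7 (remaining 8U)
45U → rack 8 (remaining 3U)
37U → rack 9 (remaining 11U)
6U → rack 1 (remaining 5U)
26U → rack 10 (remaining 22U)
44U → rack 11 (remaining 4U)
39U → rack 12 (remaining 9U)
28U → rack 13 (remaining 20U)

13 racks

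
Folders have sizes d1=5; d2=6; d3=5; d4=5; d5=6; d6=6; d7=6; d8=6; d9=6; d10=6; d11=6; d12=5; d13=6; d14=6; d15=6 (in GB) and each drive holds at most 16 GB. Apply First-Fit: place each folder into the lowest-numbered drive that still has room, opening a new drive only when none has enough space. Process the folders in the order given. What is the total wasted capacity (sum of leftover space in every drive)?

drive 1: place d1 (5 GB), 11 GB left
drive 1: place d2 (6 GB), 5 GB left
drive 1: place d3 (5 GB), 0 GB left
drive 2: place d4 (5 GB), 11 GB left
drive 2: place d5 (6 GB), 5 GB left
drive 3: place d6 (6 GB), 10 GB left
drive 3: place d7 (6 GB), 4 GB left
drive 4: place d8 (6 GB), 10 GB left
drive 4: place d9 (6 GB), 4 GB left
drive 5: place d10 (6 GB), 10 GB left
drive 5: place d11 (6 GB), 4 GB left
drive 2: place d12 (5 GB), 0 GB left
drive 6: place d13 (6 GB), 10 GB left
drive 6: place d14 (6 GB), 4 GB left
drive 7: place d15 (6 GB), 10 GB left
7 drives × 16 GB = 112 GB; used 86 GB; unused 26 GB.

26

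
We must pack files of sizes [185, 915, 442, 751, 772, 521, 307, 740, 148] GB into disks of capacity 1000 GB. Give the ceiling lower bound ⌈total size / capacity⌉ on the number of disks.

5 disks

Total size = 185 + 915 + 442 + 751 + 772 + 521 + 307 + 740 + 148 = 4781 GB.
⌈4781 / 1000⌉ = 5.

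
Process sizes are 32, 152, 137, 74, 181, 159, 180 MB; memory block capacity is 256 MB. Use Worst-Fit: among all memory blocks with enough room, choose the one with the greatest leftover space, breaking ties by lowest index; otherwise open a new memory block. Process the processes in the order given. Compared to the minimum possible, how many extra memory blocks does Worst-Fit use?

0

Worst-Fit: [32,152] [137,74] [181] [159] [180] → 5 memory blocks.
5 processes exceed 128 MB (half the capacity), and no two of those can share a memory block, so at least 5 memory blocks are needed.
So 5 is already optimal.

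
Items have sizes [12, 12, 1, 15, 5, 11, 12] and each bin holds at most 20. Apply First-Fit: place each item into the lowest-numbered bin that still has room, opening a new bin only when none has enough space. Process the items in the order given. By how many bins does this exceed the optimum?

0

First-Fit: [12,1,5] [12] [15] [11] [12] → 5 bins.
5 items exceed 10 (half the capacity), and no two of those can share a bin, so at least 5 bins are needed.
So 5 is already optimal.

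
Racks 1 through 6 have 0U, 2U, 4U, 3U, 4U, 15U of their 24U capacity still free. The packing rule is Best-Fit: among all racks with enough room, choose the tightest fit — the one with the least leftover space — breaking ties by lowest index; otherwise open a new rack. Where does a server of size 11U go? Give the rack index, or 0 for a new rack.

Racks with room: rack 6 (15U).
Tightest fit is rack 6 with 15U free.

6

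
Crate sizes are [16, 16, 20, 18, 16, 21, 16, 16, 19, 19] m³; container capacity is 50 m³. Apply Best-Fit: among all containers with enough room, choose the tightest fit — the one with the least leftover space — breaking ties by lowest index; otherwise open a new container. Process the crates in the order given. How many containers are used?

5

16 m³ → container 1 (remaining 34 m³)
16 m³ → container 1 (remaining 18 m³)
20 m³ → container 2 (remaining 30 m³)
18 m³ → container 1 (remaining 0 m³)
16 m³ → container 2 (remaining 14 m³)
21 m³ → container 3 (remaining 29 m³)
16 m³ → container 3 (remaining 13 m³)
16 m³ → container 4 (remaining 34 m³)
19 m³ → container 4 (remaining 15 m³)
19 m³ → container 5 (remaining 31 m³)
Final containers: [16,16,18] [20,16] [21,16] [16,19] [19].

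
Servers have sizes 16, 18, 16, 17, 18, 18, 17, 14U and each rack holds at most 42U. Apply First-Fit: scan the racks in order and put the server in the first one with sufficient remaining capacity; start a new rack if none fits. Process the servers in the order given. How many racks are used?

rack 1: place 16U, 26U left
rack 1: place 18U, 8U left
rack 2: place 16U, 26U left
rack 2: place 17U, 9U left
rack 3: place 18U, 24U left
rack 3: place 18U, 6U left
rack 4: place 17U, 25U left
rack 4: place 14U, 11U left
Final racks: [16,18] [16,17] [18,18] [17,14].

4 racks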